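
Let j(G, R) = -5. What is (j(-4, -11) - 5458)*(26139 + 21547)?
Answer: -260508618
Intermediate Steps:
(j(-4, -11) - 5458)*(26139 + 21547) = (-5 - 5458)*(26139 + 21547) = -5463*47686 = -260508618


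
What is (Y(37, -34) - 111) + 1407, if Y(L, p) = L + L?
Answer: 1370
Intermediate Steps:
Y(L, p) = 2*L
(Y(37, -34) - 111) + 1407 = (2*37 - 111) + 1407 = (74 - 111) + 1407 = -37 + 1407 = 1370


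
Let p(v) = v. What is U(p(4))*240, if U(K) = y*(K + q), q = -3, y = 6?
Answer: 1440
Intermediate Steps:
U(K) = -18 + 6*K (U(K) = 6*(K - 3) = 6*(-3 + K) = -18 + 6*K)
U(p(4))*240 = (-18 + 6*4)*240 = (-18 + 24)*240 = 6*240 = 1440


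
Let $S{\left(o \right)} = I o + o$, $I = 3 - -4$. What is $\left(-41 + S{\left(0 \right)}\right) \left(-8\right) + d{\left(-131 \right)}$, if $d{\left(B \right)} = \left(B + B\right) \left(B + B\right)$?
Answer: $68972$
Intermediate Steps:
$I = 7$ ($I = 3 + 4 = 7$)
$d{\left(B \right)} = 4 B^{2}$ ($d{\left(B \right)} = 2 B 2 B = 4 B^{2}$)
$S{\left(o \right)} = 8 o$ ($S{\left(o \right)} = 7 o + o = 8 o$)
$\left(-41 + S{\left(0 \right)}\right) \left(-8\right) + d{\left(-131 \right)} = \left(-41 + 8 \cdot 0\right) \left(-8\right) + 4 \left(-131\right)^{2} = \left(-41 + 0\right) \left(-8\right) + 4 \cdot 17161 = \left(-41\right) \left(-8\right) + 68644 = 328 + 68644 = 68972$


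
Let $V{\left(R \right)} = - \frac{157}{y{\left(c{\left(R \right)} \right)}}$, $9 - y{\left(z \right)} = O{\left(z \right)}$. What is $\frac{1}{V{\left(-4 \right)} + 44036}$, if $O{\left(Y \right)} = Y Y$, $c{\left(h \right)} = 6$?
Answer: $\frac{27}{1189129} \approx 2.2706 \cdot 10^{-5}$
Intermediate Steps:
$O{\left(Y \right)} = Y^{2}$
$y{\left(z \right)} = 9 - z^{2}$
$V{\left(R \right)} = \frac{157}{27}$ ($V{\left(R \right)} = - \frac{157}{9 - 6^{2}} = - \frac{157}{9 - 36} = - \frac{157}{-27} = \left(-157\right) \left(- \frac{1}{27}\right) = \frac{157}{27}$)
$\frac{1}{V{\left(-4 \right)} + 44036} = \frac{1}{\frac{157}{27} + 44036} = \frac{1}{\frac{1189129}{27}} = \frac{27}{1189129}$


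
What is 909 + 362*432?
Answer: 157293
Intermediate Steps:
909 + 362*432 = 909 + 156384 = 157293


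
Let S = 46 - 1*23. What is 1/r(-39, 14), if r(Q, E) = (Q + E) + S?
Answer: -½ ≈ -0.50000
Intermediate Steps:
S = 23 (S = 46 - 23 = 23)
r(Q, E) = 23 + E + Q (r(Q, E) = (Q + E) + 23 = (E + Q) + 23 = 23 + E + Q)
1/r(-39, 14) = 1/(23 + 14 - 39) = 1/(-2) = -½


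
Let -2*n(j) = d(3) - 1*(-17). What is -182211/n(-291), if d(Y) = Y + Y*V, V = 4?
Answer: 182211/16 ≈ 11388.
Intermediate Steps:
d(Y) = 5*Y (d(Y) = Y + Y*4 = Y + 4*Y = 5*Y)
n(j) = -16 (n(j) = -(5*3 - 1*(-17))/2 = -(15 + 17)/2 = -½*32 = -16)
-182211/n(-291) = -182211/(-16) = -182211*(-1/16) = 182211/16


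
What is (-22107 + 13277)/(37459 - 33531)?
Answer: -4415/1964 ≈ -2.2480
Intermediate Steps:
(-22107 + 13277)/(37459 - 33531) = -8830/3928 = -8830*1/3928 = -4415/1964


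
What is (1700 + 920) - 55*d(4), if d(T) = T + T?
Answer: 2180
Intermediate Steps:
d(T) = 2*T
(1700 + 920) - 55*d(4) = (1700 + 920) - 110*4 = 2620 - 55*8 = 2620 - 440 = 2180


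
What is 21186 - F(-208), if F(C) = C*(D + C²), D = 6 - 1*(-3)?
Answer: 9021970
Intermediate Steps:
D = 9 (D = 6 + 3 = 9)
F(C) = C*(9 + C²)
21186 - F(-208) = 21186 - (-208)*(9 + (-208)²) = 21186 - (-208)*(9 + 43264) = 21186 - (-208)*43273 = 21186 - 1*(-9000784) = 21186 + 9000784 = 9021970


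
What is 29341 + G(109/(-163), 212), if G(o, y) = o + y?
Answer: 4817030/163 ≈ 29552.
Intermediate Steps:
29341 + G(109/(-163), 212) = 29341 + (109/(-163) + 212) = 29341 + (109*(-1/163) + 212) = 29341 + (-109/163 + 212) = 29341 + 34447/163 = 4817030/163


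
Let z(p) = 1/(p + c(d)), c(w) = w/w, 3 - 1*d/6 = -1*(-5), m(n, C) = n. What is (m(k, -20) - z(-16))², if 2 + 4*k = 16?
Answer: 11449/900 ≈ 12.721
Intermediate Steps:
k = 7/2 (k = -½ + (¼)*16 = -½ + 4 = 7/2 ≈ 3.5000)
d = -12 (d = 18 - (-6)*(-5) = 18 - 6*5 = 18 - 30 = -12)
c(w) = 1
z(p) = 1/(1 + p) (z(p) = 1/(p + 1) = 1/(1 + p))
(m(k, -20) - z(-16))² = (7/2 - 1/(1 - 16))² = (7/2 - 1/(-15))² = (7/2 - 1*(-1/15))² = (7/2 + 1/15)² = (107/30)² = 11449/900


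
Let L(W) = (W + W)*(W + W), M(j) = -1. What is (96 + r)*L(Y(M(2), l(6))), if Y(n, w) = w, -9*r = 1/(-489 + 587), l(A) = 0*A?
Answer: 0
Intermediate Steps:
l(A) = 0
r = -1/882 (r = -1/(9*(-489 + 587)) = -1/9/98 = -1/9*1/98 = -1/882 ≈ -0.0011338)
L(W) = 4*W**2 (L(W) = (2*W)*(2*W) = 4*W**2)
(96 + r)*L(Y(M(2), l(6))) = (96 - 1/882)*(4*0**2) = 84671*(4*0)/882 = (84671/882)*0 = 0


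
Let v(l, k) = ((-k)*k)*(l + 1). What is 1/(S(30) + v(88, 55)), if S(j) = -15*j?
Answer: -1/269675 ≈ -3.7082e-6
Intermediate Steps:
v(l, k) = -k²*(1 + l) (v(l, k) = (-k²)*(1 + l) = -k²*(1 + l))
1/(S(30) + v(88, 55)) = 1/(-15*30 + 55²*(-1 - 1*88)) = 1/(-450 + 3025*(-1 - 88)) = 1/(-450 + 3025*(-89)) = 1/(-450 - 269225) = 1/(-269675) = -1/269675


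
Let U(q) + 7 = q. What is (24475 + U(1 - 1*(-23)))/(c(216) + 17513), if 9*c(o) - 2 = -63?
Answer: 55107/39389 ≈ 1.3990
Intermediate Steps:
U(q) = -7 + q
c(o) = -61/9 (c(o) = 2/9 + (⅑)*(-63) = 2/9 - 7 = -61/9)
(24475 + U(1 - 1*(-23)))/(c(216) + 17513) = (24475 + (-7 + (1 - 1*(-23))))/(-61/9 + 17513) = (24475 + (-7 + (1 + 23)))/(157556/9) = (24475 + (-7 + 24))*(9/157556) = (24475 + 17)*(9/157556) = 24492*(9/157556) = 55107/39389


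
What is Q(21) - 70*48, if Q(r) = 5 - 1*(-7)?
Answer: -3348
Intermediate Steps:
Q(r) = 12 (Q(r) = 5 + 7 = 12)
Q(21) - 70*48 = 12 - 70*48 = 12 - 3360 = -3348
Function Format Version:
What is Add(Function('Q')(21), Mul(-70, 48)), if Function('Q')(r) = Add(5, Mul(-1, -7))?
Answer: -3348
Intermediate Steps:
Function('Q')(r) = 12 (Function('Q')(r) = Add(5, 7) = 12)
Add(Function('Q')(21), Mul(-70, 48)) = Add(12, Mul(-70, 48)) = Add(12, -3360) = -3348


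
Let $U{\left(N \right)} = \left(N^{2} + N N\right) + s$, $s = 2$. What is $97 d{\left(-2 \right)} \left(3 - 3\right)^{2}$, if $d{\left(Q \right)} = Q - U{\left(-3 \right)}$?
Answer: $0$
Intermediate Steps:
$U{\left(N \right)} = 2 + 2 N^{2}$ ($U{\left(N \right)} = \left(N^{2} + N N\right) + 2 = \left(N^{2} + N^{2}\right) + 2 = 2 N^{2} + 2 = 2 + 2 N^{2}$)
$d{\left(Q \right)} = -20 + Q$ ($d{\left(Q \right)} = Q - \left(2 + 2 \left(-3\right)^{2}\right) = Q - \left(2 + 2 \cdot 9\right) = Q - \left(2 + 18\right) = Q - 20 = -20 + Q$)
$97 d{\left(-2 \right)} \left(3 - 3\right)^{2} = 97 \left(-20 - 2\right) \left(3 - 3\right)^{2} = 97 \left(-22\right) 0^{2} = \left(-2134\right) 0 = 0$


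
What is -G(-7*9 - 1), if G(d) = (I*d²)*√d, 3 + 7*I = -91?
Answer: 3080192*I/7 ≈ 4.4003e+5*I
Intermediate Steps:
I = -94/7 (I = -3/7 + (⅐)*(-91) = -3/7 - 13 = -94/7 ≈ -13.429)
G(d) = -94*d^(5/2)/7 (G(d) = (-94*d²/7)*√d = -94*d^(5/2)/7)
-G(-7*9 - 1) = -(-94)*(-7*9 - 1)^(5/2)/7 = -(-94)*(-63 - 1)^(5/2)/7 = -(-94)*(-64)^(5/2)/7 = -(-94)*32768*I/7 = -(-3080192)*I/7 = 3080192*I/7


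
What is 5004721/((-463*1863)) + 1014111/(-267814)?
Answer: -2215075061053/231008054166 ≈ -9.5887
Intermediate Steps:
5004721/((-463*1863)) + 1014111/(-267814) = 5004721/(-862569) + 1014111*(-1/267814) = 5004721*(-1/862569) - 1014111/267814 = -5004721/862569 - 1014111/267814 = -2215075061053/231008054166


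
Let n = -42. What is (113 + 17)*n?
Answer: -5460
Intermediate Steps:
(113 + 17)*n = (113 + 17)*(-42) = 130*(-42) = -5460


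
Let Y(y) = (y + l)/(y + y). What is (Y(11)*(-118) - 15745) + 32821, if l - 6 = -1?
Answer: 186892/11 ≈ 16990.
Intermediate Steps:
l = 5 (l = 6 - 1 = 5)
Y(y) = (5 + y)/(2*y) (Y(y) = (y + 5)/(y + y) = (5 + y)/((2*y)) = (5 + y)*(1/(2*y)) = (5 + y)/(2*y))
(Y(11)*(-118) - 15745) + 32821 = (((½)*(5 + 11)/11)*(-118) - 15745) + 32821 = (((½)*(1/11)*16)*(-118) - 15745) + 32821 = ((8/11)*(-118) - 15745) + 32821 = (-944/11 - 15745) + 32821 = -174139/11 + 32821 = 186892/11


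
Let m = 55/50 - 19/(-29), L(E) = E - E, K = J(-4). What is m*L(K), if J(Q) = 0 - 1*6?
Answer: 0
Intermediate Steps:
J(Q) = -6 (J(Q) = 0 - 6 = -6)
K = -6
L(E) = 0
m = 509/290 (m = 55*(1/50) - 19*(-1/29) = 11/10 + 19/29 = 509/290 ≈ 1.7552)
m*L(K) = (509/290)*0 = 0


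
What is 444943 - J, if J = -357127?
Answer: 802070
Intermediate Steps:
444943 - J = 444943 - 1*(-357127) = 444943 + 357127 = 802070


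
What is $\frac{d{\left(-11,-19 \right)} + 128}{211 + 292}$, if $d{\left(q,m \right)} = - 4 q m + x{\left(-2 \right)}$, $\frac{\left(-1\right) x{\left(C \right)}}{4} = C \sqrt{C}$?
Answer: $- \frac{708}{503} + \frac{8 i \sqrt{2}}{503} \approx -1.4076 + 0.022492 i$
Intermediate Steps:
$x{\left(C \right)} = - 4 C^{\frac{3}{2}}$ ($x{\left(C \right)} = - 4 C \sqrt{C} = - 4 C^{\frac{3}{2}}$)
$d{\left(q,m \right)} = - 4 m q + 8 i \sqrt{2}$ ($d{\left(q,m \right)} = - 4 q m - 4 \left(-2\right)^{\frac{3}{2}} = - 4 m q - 4 \left(- 2 i \sqrt{2}\right) = - 4 m q + 8 i \sqrt{2}$)
$\frac{d{\left(-11,-19 \right)} + 128}{211 + 292} = \frac{\left(\left(-4\right) \left(-19\right) \left(-11\right) + 8 i \sqrt{2}\right) + 128}{211 + 292} = \frac{\left(-836 + 8 i \sqrt{2}\right) + 128}{503} = \left(-708 + 8 i \sqrt{2}\right) \frac{1}{503} = - \frac{708}{503} + \frac{8 i \sqrt{2}}{503}$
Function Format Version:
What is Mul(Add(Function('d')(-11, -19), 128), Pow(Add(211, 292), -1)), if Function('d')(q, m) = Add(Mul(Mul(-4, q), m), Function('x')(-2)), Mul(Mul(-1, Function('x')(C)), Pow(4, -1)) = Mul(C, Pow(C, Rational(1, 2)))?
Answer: Add(Rational(-708, 503), Mul(Rational(8, 503), I, Pow(2, Rational(1, 2)))) ≈ Add(-1.4076, Mul(0.022492, I))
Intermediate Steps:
Function('x')(C) = Mul(-4, Pow(C, Rational(3, 2))) (Function('x')(C) = Mul(-4, Mul(C, Pow(C, Rational(1, 2)))) = Mul(-4, Pow(C, Rational(3, 2))))
Function('d')(q, m) = Add(Mul(-4, m, q), Mul(8, I, Pow(2, Rational(1, 2)))) (Function('d')(q, m) = Add(Mul(Mul(-4, q), m), Mul(-4, Pow(-2, Rational(3, 2)))) = Add(Mul(-4, m, q), Mul(-4, Mul(-2, I, Pow(2, Rational(1, 2))))) = Add(Mul(-4, m, q), Mul(8, I, Pow(2, Rational(1, 2)))))
Mul(Add(Function('d')(-11, -19), 128), Pow(Add(211, 292), -1)) = Mul(Add(Add(Mul(-4, -19, -11), Mul(8, I, Pow(2, Rational(1, 2)))), 128), Pow(Add(211, 292), -1)) = Mul(Add(Add(-836, Mul(8, I, Pow(2, Rational(1, 2)))), 128), Pow(503, -1)) = Mul(Add(-708, Mul(8, I, Pow(2, Rational(1, 2)))), Rational(1, 503)) = Add(Rational(-708, 503), Mul(Rational(8, 503), I, Pow(2, Rational(1, 2))))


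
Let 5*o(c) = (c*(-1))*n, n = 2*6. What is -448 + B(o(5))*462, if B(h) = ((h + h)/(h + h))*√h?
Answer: -448 + 924*I*√3 ≈ -448.0 + 1600.4*I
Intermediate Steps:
n = 12
o(c) = -12*c/5 (o(c) = ((c*(-1))*12)/5 = (-c*12)/5 = (-12*c)/5 = -12*c/5)
B(h) = √h (B(h) = ((2*h)/((2*h)))*√h = ((2*h)*(1/(2*h)))*√h = 1*√h = √h)
-448 + B(o(5))*462 = -448 + √(-12/5*5)*462 = -448 + √(-12)*462 = -448 + (2*I*√3)*462 = -448 + 924*I*√3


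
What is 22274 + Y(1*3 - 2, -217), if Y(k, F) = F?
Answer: 22057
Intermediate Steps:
22274 + Y(1*3 - 2, -217) = 22274 - 217 = 22057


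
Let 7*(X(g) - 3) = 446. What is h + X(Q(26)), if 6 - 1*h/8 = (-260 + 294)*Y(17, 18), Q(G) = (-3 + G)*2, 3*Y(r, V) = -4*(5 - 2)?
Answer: 8419/7 ≈ 1202.7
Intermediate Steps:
Y(r, V) = -4 (Y(r, V) = (-4*(5 - 2))/3 = (-4*3)/3 = (⅓)*(-12) = -4)
Q(G) = -6 + 2*G
X(g) = 467/7 (X(g) = 3 + (⅐)*446 = 3 + 446/7 = 467/7)
h = 1136 (h = 48 - 8*(-260 + 294)*(-4) = 48 - 272*(-4) = 48 - 8*(-136) = 48 + 1088 = 1136)
h + X(Q(26)) = 1136 + 467/7 = 8419/7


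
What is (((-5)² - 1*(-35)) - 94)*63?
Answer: -2142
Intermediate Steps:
(((-5)² - 1*(-35)) - 94)*63 = ((25 + 35) - 94)*63 = (60 - 94)*63 = -34*63 = -2142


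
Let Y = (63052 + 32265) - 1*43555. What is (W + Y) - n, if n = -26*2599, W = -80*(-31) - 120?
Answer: 121696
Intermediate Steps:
W = 2360 (W = 2480 - 120 = 2360)
Y = 51762 (Y = 95317 - 43555 = 51762)
n = -67574
(W + Y) - n = (2360 + 51762) - 1*(-67574) = 54122 + 67574 = 121696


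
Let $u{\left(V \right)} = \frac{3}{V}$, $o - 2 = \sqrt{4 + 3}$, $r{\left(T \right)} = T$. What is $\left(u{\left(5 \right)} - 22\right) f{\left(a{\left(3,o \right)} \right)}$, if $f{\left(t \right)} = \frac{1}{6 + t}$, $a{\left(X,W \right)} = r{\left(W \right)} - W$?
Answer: $- \frac{107}{30} \approx -3.5667$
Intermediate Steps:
$o = 2 + \sqrt{7}$ ($o = 2 + \sqrt{4 + 3} = 2 + \sqrt{7} \approx 4.6458$)
$a{\left(X,W \right)} = 0$ ($a{\left(X,W \right)} = W - W = 0$)
$\left(u{\left(5 \right)} - 22\right) f{\left(a{\left(3,o \right)} \right)} = \frac{\frac{3}{5} - 22}{6 + 0} = \frac{3 \cdot \frac{1}{5} - 22}{6} = \left(\frac{3}{5} - 22\right) \frac{1}{6} = \left(- \frac{107}{5}\right) \frac{1}{6} = - \frac{107}{30}$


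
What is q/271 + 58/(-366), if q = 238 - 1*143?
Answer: 9526/49593 ≈ 0.19208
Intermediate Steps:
q = 95 (q = 238 - 143 = 95)
q/271 + 58/(-366) = 95/271 + 58/(-366) = 95*(1/271) + 58*(-1/366) = 95/271 - 29/183 = 9526/49593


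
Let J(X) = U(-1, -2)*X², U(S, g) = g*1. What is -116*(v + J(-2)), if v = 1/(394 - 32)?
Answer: 167910/181 ≈ 927.68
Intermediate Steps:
v = 1/362 ≈ 0.0027624
U(S, g) = g
J(X) = -2*X²
-116*(v + J(-2)) = -116*(1/362 - 2*(-2)²) = -116*(1/362 - 2*4) = -116*(1/362 - 8) = -116*(-2895/362) = 167910/181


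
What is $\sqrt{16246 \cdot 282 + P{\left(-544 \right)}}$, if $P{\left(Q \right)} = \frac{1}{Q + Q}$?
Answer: $\frac{\sqrt{84737056495}}{136} \approx 2140.4$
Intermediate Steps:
$P{\left(Q \right)} = \frac{1}{2 Q}$
$\sqrt{16246 \cdot 282 + P{\left(-544 \right)}} = \sqrt{16246 \cdot 282 + \frac{1}{2 \left(-544\right)}} = \sqrt{4581372 + \frac{1}{2} \left(- \frac{1}{544}\right)} = \sqrt{4581372 - \frac{1}{1088}} = \sqrt{\frac{4984532735}{1088}} = \frac{\sqrt{84737056495}}{136}$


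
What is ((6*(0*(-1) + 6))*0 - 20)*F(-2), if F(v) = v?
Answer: 40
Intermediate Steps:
((6*(0*(-1) + 6))*0 - 20)*F(-2) = ((6*(0*(-1) + 6))*0 - 20)*(-2) = ((6*(0 + 6))*0 - 20)*(-2) = ((6*6)*0 - 20)*(-2) = (36*0 - 20)*(-2) = (0 - 20)*(-2) = -20*(-2) = 40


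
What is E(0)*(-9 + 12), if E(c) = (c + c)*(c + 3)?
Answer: 0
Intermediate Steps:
E(c) = 2*c*(3 + c) (E(c) = (2*c)*(3 + c) = 2*c*(3 + c))
E(0)*(-9 + 12) = (2*0*(3 + 0))*(-9 + 12) = (2*0*3)*3 = 0*3 = 0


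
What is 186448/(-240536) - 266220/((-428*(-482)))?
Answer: -29935447/14492294 ≈ -2.0656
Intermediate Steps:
186448/(-240536) - 266220/((-428*(-482))) = 186448*(-1/240536) - 266220/206296 = -23306/30067 - 266220*1/206296 = -23306/30067 - 66555/51574 = -29935447/14492294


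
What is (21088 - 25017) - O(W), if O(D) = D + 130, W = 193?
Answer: -4252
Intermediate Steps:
O(D) = 130 + D
(21088 - 25017) - O(W) = (21088 - 25017) - (130 + 193) = -3929 - 1*323 = -3929 - 323 = -4252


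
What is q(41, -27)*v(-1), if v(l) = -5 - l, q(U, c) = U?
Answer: -164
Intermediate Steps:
q(41, -27)*v(-1) = 41*(-5 - 1*(-1)) = 41*(-5 + 1) = 41*(-4) = -164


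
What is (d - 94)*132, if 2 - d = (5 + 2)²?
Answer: -18612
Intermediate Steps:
d = -47 (d = 2 - (5 + 2)² = 2 - 1*7² = 2 - 1*49 = 2 - 49 = -47)
(d - 94)*132 = (-47 - 94)*132 = -141*132 = -18612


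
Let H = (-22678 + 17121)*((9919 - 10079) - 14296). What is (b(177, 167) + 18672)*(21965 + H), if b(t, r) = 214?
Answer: 1517564831902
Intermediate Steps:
H = 80331992 (H = -5557*(-160 - 14296) = -5557*(-14456) = 80331992)
(b(177, 167) + 18672)*(21965 + H) = (214 + 18672)*(21965 + 80331992) = 18886*80353957 = 1517564831902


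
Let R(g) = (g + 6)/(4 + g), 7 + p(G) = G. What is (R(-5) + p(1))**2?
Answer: 49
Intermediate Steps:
p(G) = -7 + G
R(g) = (6 + g)/(4 + g)
(R(-5) + p(1))**2 = ((6 - 5)/(4 - 5) + (-7 + 1))**2 = (1/(-1) - 6)**2 = (-1*1 - 6)**2 = (-1 - 6)**2 = (-7)**2 = 49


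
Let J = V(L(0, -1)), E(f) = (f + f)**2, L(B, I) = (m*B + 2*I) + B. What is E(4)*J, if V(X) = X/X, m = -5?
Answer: 64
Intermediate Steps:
L(B, I) = -4*B + 2*I (L(B, I) = (-5*B + 2*I) + B = -4*B + 2*I)
E(f) = 4*f**2 (E(f) = (2*f)**2 = 4*f**2)
V(X) = 1
J = 1
E(4)*J = (4*4**2)*1 = (4*16)*1 = 64*1 = 64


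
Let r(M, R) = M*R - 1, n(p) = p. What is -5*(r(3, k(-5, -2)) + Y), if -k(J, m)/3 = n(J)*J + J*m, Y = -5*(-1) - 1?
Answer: 1560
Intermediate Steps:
Y = 4 (Y = 5 - 1 = 4)
k(J, m) = -3*J² - 3*J*m (k(J, m) = -3*(J*J + J*m) = -3*(J² + J*m) = -3*J² - 3*J*m)
r(M, R) = -1 + M*R
-5*(r(3, k(-5, -2)) + Y) = -5*((-1 + 3*(-3*(-5)*(-5 - 2))) + 4) = -5*((-1 + 3*(-3*(-5)*(-7))) + 4) = -5*((-1 + 3*(-105)) + 4) = -5*((-1 - 315) + 4) = -5*(-316 + 4) = -5*(-312) = 1560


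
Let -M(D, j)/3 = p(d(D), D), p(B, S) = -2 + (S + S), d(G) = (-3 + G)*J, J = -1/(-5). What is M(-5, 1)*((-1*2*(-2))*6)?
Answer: 864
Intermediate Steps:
J = 1/5 (J = -1*(-1/5) = 1/5 ≈ 0.20000)
d(G) = -3/5 + G/5 (d(G) = (-3 + G)*(1/5) = -3/5 + G/5)
p(B, S) = -2 + 2*S
M(D, j) = 6 - 6*D (M(D, j) = -3*(-2 + 2*D) = 6 - 6*D)
M(-5, 1)*((-1*2*(-2))*6) = (6 - 6*(-5))*((-1*2*(-2))*6) = (6 + 30)*(-2*(-2)*6) = 36*(4*6) = 36*24 = 864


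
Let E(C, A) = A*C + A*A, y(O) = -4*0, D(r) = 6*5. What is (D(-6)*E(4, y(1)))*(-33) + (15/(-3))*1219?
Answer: -6095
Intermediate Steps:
D(r) = 30
y(O) = 0
E(C, A) = A² + A*C (E(C, A) = A*C + A² = A² + A*C)
(D(-6)*E(4, y(1)))*(-33) + (15/(-3))*1219 = (30*(0*(0 + 4)))*(-33) + (15/(-3))*1219 = (30*(0*4))*(-33) + (15*(-⅓))*1219 = (30*0)*(-33) - 5*1219 = 0*(-33) - 6095 = 0 - 6095 = -6095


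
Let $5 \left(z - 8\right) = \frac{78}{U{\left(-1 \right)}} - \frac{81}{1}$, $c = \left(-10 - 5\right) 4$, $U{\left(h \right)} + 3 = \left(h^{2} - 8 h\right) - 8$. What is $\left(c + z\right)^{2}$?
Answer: $5776$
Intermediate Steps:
$U{\left(h \right)} = -11 + h^{2} - 8 h$ ($U{\left(h \right)} = -3 - \left(8 - h^{2} + 8 h\right) = -11 + h^{2} - 8 h$)
$c = -60$ ($c = \left(-15\right) 4 = -60$)
$z = -16$ ($z = 8 + \frac{\frac{78}{-11 + \left(-1\right)^{2} - -8} - \frac{81}{1}}{5} = 8 + \frac{\frac{78}{-11 + 1 + 8} - 81}{5} = 8 + \frac{\frac{78}{-2} - 81}{5} = 8 + \frac{78 \left(- \frac{1}{2}\right) - 81}{5} = 8 + \frac{-39 - 81}{5} = 8 + \frac{1}{5} \left(-120\right) = 8 - 24 = -16$)
$\left(c + z\right)^{2} = \left(-60 - 16\right)^{2} = \left(-76\right)^{2} = 5776$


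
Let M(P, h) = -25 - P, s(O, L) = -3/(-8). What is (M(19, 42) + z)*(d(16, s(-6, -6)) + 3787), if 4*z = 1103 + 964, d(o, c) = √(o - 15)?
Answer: 1790777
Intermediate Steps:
s(O, L) = 3/8 (s(O, L) = -3*(-⅛) = 3/8)
d(o, c) = √(-15 + o)
z = 2067/4 (z = (1103 + 964)/4 = (¼)*2067 = 2067/4 ≈ 516.75)
(M(19, 42) + z)*(d(16, s(-6, -6)) + 3787) = ((-25 - 1*19) + 2067/4)*(√(-15 + 16) + 3787) = ((-25 - 19) + 2067/4)*(√1 + 3787) = (-44 + 2067/4)*(1 + 3787) = (1891/4)*3788 = 1790777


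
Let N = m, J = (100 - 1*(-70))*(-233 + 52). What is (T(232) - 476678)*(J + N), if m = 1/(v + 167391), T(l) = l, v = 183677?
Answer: 2573371168248057/175534 ≈ 1.4660e+10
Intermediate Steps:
J = -30770 (J = (100 + 70)*(-181) = 170*(-181) = -30770)
m = 1/351068 (m = 1/(183677 + 167391) = 1/351068 ≈ 2.8485e-6)
N = 1/351068 ≈ 2.8485e-6
(T(232) - 476678)*(J + N) = (232 - 476678)*(-30770 + 1/351068) = -476446*(-10802362359/351068) = 2573371168248057/175534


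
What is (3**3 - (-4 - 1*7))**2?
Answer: 1444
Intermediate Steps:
(3**3 - (-4 - 1*7))**2 = (27 - (-4 - 7))**2 = (27 - 1*(-11))**2 = (27 + 11)**2 = 38**2 = 1444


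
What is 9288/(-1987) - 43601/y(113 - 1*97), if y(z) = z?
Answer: -86783795/31792 ≈ -2729.7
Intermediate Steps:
9288/(-1987) - 43601/y(113 - 1*97) = 9288/(-1987) - 43601/(113 - 1*97) = 9288*(-1/1987) - 43601/(113 - 97) = -9288/1987 - 43601/16 = -86783795/31792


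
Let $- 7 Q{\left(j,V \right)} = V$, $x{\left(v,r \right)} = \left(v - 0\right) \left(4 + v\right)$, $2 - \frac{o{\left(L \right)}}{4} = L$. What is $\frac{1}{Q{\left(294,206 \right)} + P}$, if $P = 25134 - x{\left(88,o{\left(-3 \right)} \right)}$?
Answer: $\frac{7}{119060} \approx 5.8794 \cdot 10^{-5}$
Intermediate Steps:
$o{\left(L \right)} = 8 - 4 L$
$x{\left(v,r \right)} = v \left(4 + v\right)$ ($x{\left(v,r \right)} = \left(v + 0\right) \left(4 + v\right) = v \left(4 + v\right)$)
$Q{\left(j,V \right)} = - \frac{V}{7}$
$P = 17038$ ($P = 25134 - 88 \left(4 + 88\right) = 25134 - 88 \cdot 92 = 25134 - 8096 = 17038$)
$\frac{1}{Q{\left(294,206 \right)} + P} = \frac{1}{\left(- \frac{1}{7}\right) 206 + 17038} = \frac{1}{- \frac{206}{7} + 17038} = \frac{1}{\frac{119060}{7}} = \frac{7}{119060}$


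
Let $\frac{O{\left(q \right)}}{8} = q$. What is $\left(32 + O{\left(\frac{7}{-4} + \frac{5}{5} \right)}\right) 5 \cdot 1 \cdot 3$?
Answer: $390$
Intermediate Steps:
$O{\left(q \right)} = 8 q$
$\left(32 + O{\left(\frac{7}{-4} + \frac{5}{5} \right)}\right) 5 \cdot 1 \cdot 3 = \left(32 + 8 \left(\frac{7}{-4} + \frac{5}{5}\right)\right) 5 \cdot 1 \cdot 3 = \left(32 + 8 \left(7 \left(- \frac{1}{4}\right) + 5 \cdot \frac{1}{5}\right)\right) 5 \cdot 3 = \left(32 + 8 \left(- \frac{7}{4} + 1\right)\right) 15 = \left(32 + 8 \left(- \frac{3}{4}\right)\right) 15 = \left(32 - 6\right) 15 = 26 \cdot 15 = 390$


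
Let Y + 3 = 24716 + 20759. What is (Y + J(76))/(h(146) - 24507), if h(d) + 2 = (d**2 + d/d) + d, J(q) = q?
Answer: -22774/1523 ≈ -14.953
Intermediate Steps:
Y = 45472 (Y = -3 + (24716 + 20759) = -3 + 45475 = 45472)
h(d) = -1 + d + d**2 (h(d) = -2 + ((d**2 + d/d) + d) = -2 + ((d**2 + 1) + d) = -2 + ((1 + d**2) + d) = -2 + (1 + d + d**2) = -1 + d + d**2)
(Y + J(76))/(h(146) - 24507) = (45472 + 76)/((-1 + 146 + 146**2) - 24507) = 45548/((-1 + 146 + 21316) - 24507) = 45548/(21461 - 24507) = 45548/(-3046) = 45548*(-1/3046) = -22774/1523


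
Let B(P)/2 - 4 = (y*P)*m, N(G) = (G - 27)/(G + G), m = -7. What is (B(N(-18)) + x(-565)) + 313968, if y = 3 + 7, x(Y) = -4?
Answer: 313797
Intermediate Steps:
y = 10
N(G) = (-27 + G)/(2*G) (N(G) = (-27 + G)/((2*G)) = (-27 + G)*(1/(2*G)) = (-27 + G)/(2*G))
B(P) = 8 - 140*P (B(P) = 8 + 2*((10*P)*(-7)) = 8 + 2*(-70*P) = 8 - 140*P)
(B(N(-18)) + x(-565)) + 313968 = ((8 - 70*(-27 - 18)/(-18)) - 4) + 313968 = ((8 - 70*(-1)*(-45)/18) - 4) + 313968 = ((8 - 140*5/4) - 4) + 313968 = ((8 - 175) - 4) + 313968 = (-167 - 4) + 313968 = -171 + 313968 = 313797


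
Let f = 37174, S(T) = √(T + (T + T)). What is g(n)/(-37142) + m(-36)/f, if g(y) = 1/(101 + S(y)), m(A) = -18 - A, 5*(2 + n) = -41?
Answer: 17091607489/35317352673932 + 3*I*√85/1900110436 ≈ 0.00048394 + 1.4556e-8*I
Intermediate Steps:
n = -51/5 (n = -2 + (⅕)*(-41) = -2 - 41/5 = -51/5 ≈ -10.200)
S(T) = √3*√T (S(T) = √(T + 2*T) = √(3*T) = √3*√T)
g(y) = 1/(101 + √3*√y)
g(n)/(-37142) + m(-36)/f = 1/((101 + √3*√(-51/5))*(-37142)) + (-18 - 1*(-36))/37174 = -1/37142/(101 + √3*(I*√255/5)) + (-18 + 36)*(1/37174) = -1/37142/(101 + 3*I*√85/5) + 18*(1/37174) = -1/(37142*(101 + 3*I*√85/5)) + 9/18587 = 9/18587 - 1/(37142*(101 + 3*I*√85/5))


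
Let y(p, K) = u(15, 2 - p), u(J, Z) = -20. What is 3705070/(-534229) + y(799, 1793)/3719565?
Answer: -2756251875826/397419898077 ≈ -6.9354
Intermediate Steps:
y(p, K) = -20
3705070/(-534229) + y(799, 1793)/3719565 = 3705070/(-534229) - 20/3719565 = 3705070*(-1/534229) - 20*1/3719565 = -3705070/534229 - 4/743913 = -2756251875826/397419898077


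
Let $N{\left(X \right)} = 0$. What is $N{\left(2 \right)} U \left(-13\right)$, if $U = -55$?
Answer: $0$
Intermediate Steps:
$N{\left(2 \right)} U \left(-13\right) = 0 \left(-55\right) \left(-13\right) = 0 \left(-13\right) = 0$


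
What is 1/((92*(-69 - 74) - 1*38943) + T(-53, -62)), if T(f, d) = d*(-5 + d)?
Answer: -1/47945 ≈ -2.0857e-5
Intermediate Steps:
1/((92*(-69 - 74) - 1*38943) + T(-53, -62)) = 1/((92*(-69 - 74) - 1*38943) - 62*(-5 - 62)) = 1/((92*(-143) - 38943) - 62*(-67)) = 1/((-13156 - 38943) + 4154) = 1/(-52099 + 4154) = 1/(-47945) = -1/47945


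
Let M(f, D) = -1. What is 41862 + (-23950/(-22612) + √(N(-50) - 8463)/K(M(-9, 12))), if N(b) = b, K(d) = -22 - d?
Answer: 473303747/11306 - I*√8513/21 ≈ 41863.0 - 4.3936*I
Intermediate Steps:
41862 + (-23950/(-22612) + √(N(-50) - 8463)/K(M(-9, 12))) = 41862 + (-23950/(-22612) + √(-50 - 8463)/(-22 - 1*(-1))) = 41862 + (-23950*(-1/22612) + √(-8513)/(-22 + 1)) = 41862 + (11975/11306 + (I*√8513)/(-21)) = 41862 + (11975/11306 + (I*√8513)*(-1/21)) = 41862 + (11975/11306 - I*√8513/21) = 473303747/11306 - I*√8513/21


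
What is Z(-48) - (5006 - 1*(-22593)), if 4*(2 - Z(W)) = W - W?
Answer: -27597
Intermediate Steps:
Z(W) = 2 (Z(W) = 2 - (W - W)/4 = 2 - ¼*0 = 2 + 0 = 2)
Z(-48) - (5006 - 1*(-22593)) = 2 - (5006 - 1*(-22593)) = 2 - (5006 + 22593) = 2 - 1*27599 = 2 - 27599 = -27597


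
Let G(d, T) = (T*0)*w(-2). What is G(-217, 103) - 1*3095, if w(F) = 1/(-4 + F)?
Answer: -3095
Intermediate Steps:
G(d, T) = 0 (G(d, T) = (T*0)/(-4 - 2) = 0/(-6) = 0*(-1/6) = 0)
G(-217, 103) - 1*3095 = 0 - 1*3095 = 0 - 3095 = -3095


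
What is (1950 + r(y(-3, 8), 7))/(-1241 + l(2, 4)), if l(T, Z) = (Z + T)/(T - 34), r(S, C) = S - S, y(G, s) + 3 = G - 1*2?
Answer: -31200/19859 ≈ -1.5711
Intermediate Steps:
y(G, s) = -5 + G (y(G, s) = -3 + (G - 1*2) = -3 + (G - 2) = -3 + (-2 + G) = -5 + G)
r(S, C) = 0
l(T, Z) = (T + Z)/(-34 + T)
(1950 + r(y(-3, 8), 7))/(-1241 + l(2, 4)) = (1950 + 0)/(-1241 + (2 + 4)/(-34 + 2)) = 1950/(-1241 + 6/(-32)) = 1950/(-1241 - 1/32*6) = 1950/(-1241 - 3/16) = 1950/(-19859/16) = 1950*(-16/19859) = -31200/19859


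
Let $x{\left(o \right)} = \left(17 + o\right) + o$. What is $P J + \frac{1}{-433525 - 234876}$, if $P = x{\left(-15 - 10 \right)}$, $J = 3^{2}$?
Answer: $- \frac{198515098}{668401} \approx -297.0$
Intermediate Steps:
$J = 9$
$x{\left(o \right)} = 17 + 2 o$
$P = -33$ ($P = 17 + 2 \left(-15 - 10\right) = 17 + 2 \left(-25\right) = 17 - 50 = -33$)
$P J + \frac{1}{-433525 - 234876} = \left(-33\right) 9 + \frac{1}{-433525 - 234876} = -297 + \frac{1}{-668401} = -297 - \frac{1}{668401} = - \frac{198515098}{668401}$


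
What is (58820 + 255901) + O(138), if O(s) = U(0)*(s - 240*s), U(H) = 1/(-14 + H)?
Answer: 2219538/7 ≈ 3.1708e+5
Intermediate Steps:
O(s) = 239*s/14 (O(s) = (s - 240*s)/(-14 + 0) = (-239*s)/(-14) = -(-239)*s/14 = 239*s/14)
(58820 + 255901) + O(138) = (58820 + 255901) + (239/14)*138 = 314721 + 16491/7 = 2219538/7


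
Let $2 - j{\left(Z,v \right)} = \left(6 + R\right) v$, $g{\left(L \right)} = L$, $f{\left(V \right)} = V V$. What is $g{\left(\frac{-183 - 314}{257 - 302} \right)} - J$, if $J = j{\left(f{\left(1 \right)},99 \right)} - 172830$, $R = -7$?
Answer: $\frac{7773302}{45} \approx 1.7274 \cdot 10^{5}$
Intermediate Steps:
$f{\left(V \right)} = V^{2}$
$j{\left(Z,v \right)} = 2 + v$ ($j{\left(Z,v \right)} = 2 - \left(6 - 7\right) v = 2 - - v = 2 + v$)
$J = -172729$ ($J = \left(2 + 99\right) - 172830 = 101 - 172830 = -172729$)
$g{\left(\frac{-183 - 314}{257 - 302} \right)} - J = \frac{-183 - 314}{257 - 302} - -172729 = - \frac{497}{-45} + 172729 = \left(-497\right) \left(- \frac{1}{45}\right) + 172729 = \frac{497}{45} + 172729 = \frac{7773302}{45}$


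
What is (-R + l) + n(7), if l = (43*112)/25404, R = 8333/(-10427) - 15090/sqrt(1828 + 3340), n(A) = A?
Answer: 529030130/66221877 + 7545*sqrt(323)/646 ≈ 217.90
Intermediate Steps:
R = -8333/10427 - 7545*sqrt(323)/646 (R = 8333*(-1/10427) - 15090*sqrt(323)/1292 = -8333/10427 - 15090*sqrt(323)/1292 = -8333/10427 - 7545*sqrt(323)/646 ≈ -210.71)
l = 1204/6351 (l = 4816*(1/25404) = 1204/6351 ≈ 0.18958)
(-R + l) + n(7) = (-(-8333/10427 - 7545*sqrt(323)/646) + 1204/6351) + 7 = ((8333/10427 + 7545*sqrt(323)/646) + 1204/6351) + 7 = (65476991/66221877 + 7545*sqrt(323)/646) + 7 = 529030130/66221877 + 7545*sqrt(323)/646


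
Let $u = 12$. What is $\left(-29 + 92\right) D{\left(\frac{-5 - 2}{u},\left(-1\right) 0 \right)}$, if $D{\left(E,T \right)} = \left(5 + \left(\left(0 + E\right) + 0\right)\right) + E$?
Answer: $\frac{483}{2} \approx 241.5$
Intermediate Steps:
$D{\left(E,T \right)} = 5 + 2 E$ ($D{\left(E,T \right)} = \left(5 + \left(E + 0\right)\right) + E = \left(5 + E\right) + E = 5 + 2 E$)
$\left(-29 + 92\right) D{\left(\frac{-5 - 2}{u},\left(-1\right) 0 \right)} = \left(-29 + 92\right) \left(5 + 2 \frac{-5 - 2}{12}\right) = 63 \left(5 + 2 \left(\left(-7\right) \frac{1}{12}\right)\right) = 63 \left(5 + 2 \left(- \frac{7}{12}\right)\right) = 63 \left(5 - \frac{7}{6}\right) = 63 \cdot \frac{23}{6} = \frac{483}{2}$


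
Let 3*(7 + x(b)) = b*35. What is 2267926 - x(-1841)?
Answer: 6868234/3 ≈ 2.2894e+6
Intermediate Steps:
x(b) = -7 + 35*b/3 (x(b) = -7 + (b*35)/3 = -7 + (35*b)/3 = -7 + 35*b/3)
2267926 - x(-1841) = 2267926 - (-7 + (35/3)*(-1841)) = 2267926 - (-7 - 64435/3) = 2267926 - 1*(-64456/3) = 2267926 + 64456/3 = 6868234/3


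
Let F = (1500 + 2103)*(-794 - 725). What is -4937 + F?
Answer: -5477894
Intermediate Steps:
F = -5472957 (F = 3603*(-1519) = -5472957)
-4937 + F = -4937 - 5472957 = -5477894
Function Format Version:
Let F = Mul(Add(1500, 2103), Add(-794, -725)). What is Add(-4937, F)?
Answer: -5477894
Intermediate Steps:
F = -5472957 (F = Mul(3603, -1519) = -5472957)
Add(-4937, F) = Add(-4937, -5472957) = -5477894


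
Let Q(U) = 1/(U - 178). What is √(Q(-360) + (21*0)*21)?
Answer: I*√538/538 ≈ 0.043113*I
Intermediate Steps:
Q(U) = 1/(-178 + U)
√(Q(-360) + (21*0)*21) = √(1/(-178 - 360) + (21*0)*21) = √(1/(-538) + 0*21) = √(-1/538 + 0) = √(-1/538) = I*√538/538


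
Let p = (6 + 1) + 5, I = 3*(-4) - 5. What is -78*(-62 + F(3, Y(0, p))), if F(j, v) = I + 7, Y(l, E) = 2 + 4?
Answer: 5616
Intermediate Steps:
I = -17 (I = -12 - 5 = -17)
p = 12 (p = 7 + 5 = 12)
Y(l, E) = 6
F(j, v) = -10 (F(j, v) = -17 + 7 = -10)
-78*(-62 + F(3, Y(0, p))) = -78*(-62 - 10) = -78*(-72) = 5616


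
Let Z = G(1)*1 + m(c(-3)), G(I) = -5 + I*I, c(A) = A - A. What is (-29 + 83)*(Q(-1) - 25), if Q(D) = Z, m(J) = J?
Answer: -1566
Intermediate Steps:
c(A) = 0
G(I) = -5 + I**2
Z = -4 (Z = (-5 + 1**2)*1 + 0 = (-5 + 1)*1 + 0 = -4*1 + 0 = -4 + 0 = -4)
Q(D) = -4
(-29 + 83)*(Q(-1) - 25) = (-29 + 83)*(-4 - 25) = 54*(-29) = -1566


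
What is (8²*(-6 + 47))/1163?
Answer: 2624/1163 ≈ 2.2562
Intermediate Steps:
(8²*(-6 + 47))/1163 = (64*41)*(1/1163) = 2624*(1/1163) = 2624/1163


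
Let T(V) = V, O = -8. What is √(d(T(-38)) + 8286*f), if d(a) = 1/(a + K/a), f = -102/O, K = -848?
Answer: √2345456531/149 ≈ 325.03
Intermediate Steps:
f = 51/4 (f = -102/(-8) = -102*(-⅛) = 51/4 ≈ 12.750)
d(a) = 1/(a - 848/a)
√(d(T(-38)) + 8286*f) = √(-38/(-848 + (-38)²) + 8286*(51/4)) = √(-38/(-848 + 1444) + 211293/2) = √(-38/596 + 211293/2) = √(-38*1/596 + 211293/2) = √(-19/298 + 211293/2) = √(15741319/149) = √2345456531/149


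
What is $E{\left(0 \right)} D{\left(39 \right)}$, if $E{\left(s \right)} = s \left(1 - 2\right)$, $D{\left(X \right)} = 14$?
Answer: $0$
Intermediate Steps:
$E{\left(s \right)} = - s$ ($E{\left(s \right)} = s \left(-1\right) = - s$)
$E{\left(0 \right)} D{\left(39 \right)} = \left(-1\right) 0 \cdot 14 = 0 \cdot 14 = 0$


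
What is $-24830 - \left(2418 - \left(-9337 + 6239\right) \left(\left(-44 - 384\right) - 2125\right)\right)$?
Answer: $7881946$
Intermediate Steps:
$-24830 - \left(2418 - \left(-9337 + 6239\right) \left(\left(-44 - 384\right) - 2125\right)\right) = -24830 - \left(2418 + 3098 \left(\left(-44 - 384\right) - 2125\right)\right) = -24830 - \left(2418 + 3098 \left(-428 - 2125\right)\right) = -24830 - -7906776 = -24830 + \left(7909194 - 2418\right) = -24830 + 7906776 = 7881946$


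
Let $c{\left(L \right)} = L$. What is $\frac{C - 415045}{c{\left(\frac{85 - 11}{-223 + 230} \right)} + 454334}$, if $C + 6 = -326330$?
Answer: $- \frac{5189667}{3180412} \approx -1.6318$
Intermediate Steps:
$C = -326336$ ($C = -6 - 326330 = -326336$)
$\frac{C - 415045}{c{\left(\frac{85 - 11}{-223 + 230} \right)} + 454334} = \frac{-326336 - 415045}{\frac{85 - 11}{-223 + 230} + 454334} = - \frac{741381}{\frac{74}{7} + 454334} = - \frac{741381}{\frac{3180412}{7}} = \left(-741381\right) \frac{7}{3180412} = - \frac{5189667}{3180412}$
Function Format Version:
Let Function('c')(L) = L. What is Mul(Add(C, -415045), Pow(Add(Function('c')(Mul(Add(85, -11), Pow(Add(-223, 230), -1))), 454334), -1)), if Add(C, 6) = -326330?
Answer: Rational(-5189667, 3180412) ≈ -1.6318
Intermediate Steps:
C = -326336 (C = Add(-6, -326330) = -326336)
Mul(Add(C, -415045), Pow(Add(Function('c')(Mul(Add(85, -11), Pow(Add(-223, 230), -1))), 454334), -1)) = Mul(Add(-326336, -415045), Pow(Add(Mul(Add(85, -11), Pow(Add(-223, 230), -1)), 454334), -1)) = Mul(-741381, Pow(Add(Mul(74, Pow(7, -1)), 454334), -1)) = Mul(-741381, Pow(Add(Mul(74, Rational(1, 7)), 454334), -1)) = Mul(-741381, Pow(Add(Rational(74, 7), 454334), -1)) = Mul(-741381, Pow(Rational(3180412, 7), -1)) = Mul(-741381, Rational(7, 3180412)) = Rational(-5189667, 3180412)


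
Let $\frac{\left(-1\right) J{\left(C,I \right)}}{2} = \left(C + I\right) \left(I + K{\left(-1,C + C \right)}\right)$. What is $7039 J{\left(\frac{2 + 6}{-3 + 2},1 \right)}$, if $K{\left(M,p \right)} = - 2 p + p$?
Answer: $1675282$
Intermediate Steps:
$K{\left(M,p \right)} = - p$
$J{\left(C,I \right)} = - 2 \left(C + I\right) \left(I - 2 C\right)$ ($J{\left(C,I \right)} = - 2 \left(C + I\right) \left(I - \left(C + C\right)\right) = - 2 \left(C + I\right) \left(I - 2 C\right)$)
$7039 J{\left(\frac{2 + 6}{-3 + 2},1 \right)} = 7039 \left(- 2 \cdot 1^{2} + 4 \left(\frac{2 + 6}{-3 + 2}\right)^{2} + 2 \frac{2 + 6}{-3 + 2} \cdot 1\right) = 7039 \left(\left(-2\right) 1 + 4 \left(\frac{8}{-1}\right)^{2} + 2 \frac{8}{-1} \cdot 1\right) = 7039 \left(-2 + 4 \left(8 \left(-1\right)\right)^{2} + 2 \cdot 8 \left(-1\right) 1\right) = 7039 \left(-2 + 4 \left(-8\right)^{2} + 2 \left(-8\right) 1\right) = 7039 \left(-2 + 4 \cdot 64 - 16\right) = 7039 \left(-2 + 256 - 16\right) = 7039 \cdot 238 = 1675282$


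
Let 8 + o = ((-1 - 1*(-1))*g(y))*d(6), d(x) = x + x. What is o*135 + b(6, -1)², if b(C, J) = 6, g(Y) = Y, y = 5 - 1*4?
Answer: -1044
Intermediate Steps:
y = 1 (y = 5 - 4 = 1)
d(x) = 2*x
o = -8 (o = -8 + ((-1 - 1*(-1))*1)*(2*6) = -8 + ((-1 + 1)*1)*12 = -8 + (0*1)*12 = -8 + 0*12 = -8 + 0 = -8)
o*135 + b(6, -1)² = -8*135 + 6² = -1080 + 36 = -1044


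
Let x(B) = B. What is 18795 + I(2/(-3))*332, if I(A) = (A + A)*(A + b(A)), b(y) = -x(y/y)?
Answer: 175795/9 ≈ 19533.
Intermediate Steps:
b(y) = -1 (b(y) = -y/y = -1*1 = -1)
I(A) = 2*A*(-1 + A) (I(A) = (A + A)*(A - 1) = (2*A)*(-1 + A) = 2*A*(-1 + A))
18795 + I(2/(-3))*332 = 18795 + (2*(2/(-3))*(-1 + 2/(-3)))*332 = 18795 + (2*(2*(-⅓))*(-1 + 2*(-⅓)))*332 = 18795 + (2*(-⅔)*(-1 - ⅔))*332 = 18795 + (2*(-⅔)*(-5/3))*332 = 18795 + (20/9)*332 = 18795 + 6640/9 = 175795/9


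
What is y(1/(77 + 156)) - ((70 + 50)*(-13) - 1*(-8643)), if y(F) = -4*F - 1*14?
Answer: -1653605/233 ≈ -7097.0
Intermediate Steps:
y(F) = -14 - 4*F (y(F) = -4*F - 14 = -14 - 4*F)
y(1/(77 + 156)) - ((70 + 50)*(-13) - 1*(-8643)) = (-14 - 4/(77 + 156)) - ((70 + 50)*(-13) - 1*(-8643)) = (-14 - 4/233) - (120*(-13) + 8643) = (-14 - 4*1/233) - (-1560 + 8643) = (-14 - 4/233) - 1*7083 = -3266/233 - 7083 = -1653605/233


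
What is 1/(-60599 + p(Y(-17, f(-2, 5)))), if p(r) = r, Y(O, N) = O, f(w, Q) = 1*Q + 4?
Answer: -1/60616 ≈ -1.6497e-5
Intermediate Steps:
f(w, Q) = 4 + Q (f(w, Q) = Q + 4 = 4 + Q)
1/(-60599 + p(Y(-17, f(-2, 5)))) = 1/(-60599 - 17) = 1/(-60616) = -1/60616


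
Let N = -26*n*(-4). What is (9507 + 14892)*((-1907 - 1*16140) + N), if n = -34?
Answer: -526603617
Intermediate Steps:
N = -3536 (N = -26*(-34)*(-4) = 884*(-4) = -3536)
(9507 + 14892)*((-1907 - 1*16140) + N) = (9507 + 14892)*((-1907 - 1*16140) - 3536) = 24399*((-1907 - 16140) - 3536) = 24399*(-18047 - 3536) = 24399*(-21583) = -526603617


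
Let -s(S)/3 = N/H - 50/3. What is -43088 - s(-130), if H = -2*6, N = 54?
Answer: -86303/2 ≈ -43152.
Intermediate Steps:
H = -12
s(S) = 127/2 (s(S) = -3*(54/(-12) - 50/3) = -3*(54*(-1/12) - 50*1/3) = -3*(-9/2 - 50/3) = -3*(-127/6) = 127/2)
-43088 - s(-130) = -43088 - 1*127/2 = -43088 - 127/2 = -86303/2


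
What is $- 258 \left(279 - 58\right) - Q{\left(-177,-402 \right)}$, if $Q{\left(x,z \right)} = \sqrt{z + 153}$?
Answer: $-57018 - i \sqrt{249} \approx -57018.0 - 15.78 i$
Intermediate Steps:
$Q{\left(x,z \right)} = \sqrt{153 + z}$
$- 258 \left(279 - 58\right) - Q{\left(-177,-402 \right)} = - 258 \left(279 - 58\right) - \sqrt{153 - 402} = \left(-258\right) 221 - \sqrt{-249} = -57018 - i \sqrt{249}$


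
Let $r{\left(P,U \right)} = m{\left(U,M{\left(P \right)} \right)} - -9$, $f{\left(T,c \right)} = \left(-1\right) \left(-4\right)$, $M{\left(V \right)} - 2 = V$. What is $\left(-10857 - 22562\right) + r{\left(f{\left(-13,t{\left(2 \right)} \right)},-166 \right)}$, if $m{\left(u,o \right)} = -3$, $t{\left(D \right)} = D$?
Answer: $-33413$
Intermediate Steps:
$M{\left(V \right)} = 2 + V$
$f{\left(T,c \right)} = 4$
$r{\left(P,U \right)} = 6$ ($r{\left(P,U \right)} = -3 - -9 = -3 + 9 = 6$)
$\left(-10857 - 22562\right) + r{\left(f{\left(-13,t{\left(2 \right)} \right)},-166 \right)} = \left(-10857 - 22562\right) + 6 = -33419 + 6 = -33413$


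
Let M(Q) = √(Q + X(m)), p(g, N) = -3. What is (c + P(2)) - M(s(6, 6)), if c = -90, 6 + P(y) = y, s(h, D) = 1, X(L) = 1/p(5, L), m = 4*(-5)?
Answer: -94 - √6/3 ≈ -94.817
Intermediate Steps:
m = -20
X(L) = -⅓ (X(L) = 1/(-3) = -⅓)
P(y) = -6 + y
M(Q) = √(-⅓ + Q) (M(Q) = √(Q - ⅓) = √(-⅓ + Q))
(c + P(2)) - M(s(6, 6)) = (-90 + (-6 + 2)) - √(-3 + 9*1)/3 = (-90 - 4) - √(-3 + 9)/3 = -94 - √6/3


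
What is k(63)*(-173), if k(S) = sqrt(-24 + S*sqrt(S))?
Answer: -173*sqrt(-24 + 189*sqrt(7)) ≈ -3774.6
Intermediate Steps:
k(S) = sqrt(-24 + S**(3/2))
k(63)*(-173) = sqrt(-24 + 63**(3/2))*(-173) = sqrt(-24 + 189*sqrt(7))*(-173) = -173*sqrt(-24 + 189*sqrt(7))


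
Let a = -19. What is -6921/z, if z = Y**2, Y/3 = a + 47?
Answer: -769/784 ≈ -0.98087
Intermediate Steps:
Y = 84 (Y = 3*(-19 + 47) = 3*28 = 84)
z = 7056 (z = 84**2 = 7056)
-6921/z = -6921/7056 = -6921*1/7056 = -769/784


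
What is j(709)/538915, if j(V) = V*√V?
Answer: 709*√709/538915 ≈ 0.035031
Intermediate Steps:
j(V) = V^(3/2)
j(709)/538915 = 709^(3/2)/538915 = (709*√709)*(1/538915) = 709*√709/538915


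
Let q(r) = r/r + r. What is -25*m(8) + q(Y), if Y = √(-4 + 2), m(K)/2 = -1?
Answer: 51 + I*√2 ≈ 51.0 + 1.4142*I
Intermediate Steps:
m(K) = -2 (m(K) = 2*(-1) = -2)
Y = I*√2 (Y = √(-2) = I*√2 ≈ 1.4142*I)
q(r) = 1 + r
-25*m(8) + q(Y) = -25*(-2) + (1 + I*√2) = 50 + (1 + I*√2) = 51 + I*√2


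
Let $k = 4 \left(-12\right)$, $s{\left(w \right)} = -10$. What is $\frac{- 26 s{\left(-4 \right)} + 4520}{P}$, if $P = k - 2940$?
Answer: $- \frac{1195}{747} \approx -1.5997$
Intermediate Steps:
$k = -48$
$P = -2988$ ($P = -48 - 2940 = -2988$)
$\frac{- 26 s{\left(-4 \right)} + 4520}{P} = \frac{\left(-26\right) \left(-10\right) + 4520}{-2988} = \left(260 + 4520\right) \left(- \frac{1}{2988}\right) = 4780 \left(- \frac{1}{2988}\right) = - \frac{1195}{747}$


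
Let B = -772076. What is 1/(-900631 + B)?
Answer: -1/1672707 ≈ -5.9783e-7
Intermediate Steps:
1/(-900631 + B) = 1/(-900631 - 772076) = 1/(-1672707) = -1/1672707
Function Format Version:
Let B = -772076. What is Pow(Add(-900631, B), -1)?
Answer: Rational(-1, 1672707) ≈ -5.9783e-7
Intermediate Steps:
Pow(Add(-900631, B), -1) = Pow(Add(-900631, -772076), -1) = Pow(-1672707, -1) = Rational(-1, 1672707)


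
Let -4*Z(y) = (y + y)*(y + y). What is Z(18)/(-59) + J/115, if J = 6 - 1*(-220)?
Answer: 50594/6785 ≈ 7.4567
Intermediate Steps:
Z(y) = -y**2 (Z(y) = -(y + y)*(y + y)/4 = -2*y*2*y/4 = -y**2)
J = 226 (J = 6 + 220 = 226)
Z(18)/(-59) + J/115 = -1*18**2/(-59) + 226/115 = -1*324*(-1/59) + 226*(1/115) = -324*(-1/59) + 226/115 = 324/59 + 226/115 = 50594/6785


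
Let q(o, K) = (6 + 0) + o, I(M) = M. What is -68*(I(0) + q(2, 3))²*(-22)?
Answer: 95744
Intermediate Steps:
q(o, K) = 6 + o
-68*(I(0) + q(2, 3))²*(-22) = -68*(0 + (6 + 2))²*(-22) = -68*(0 + 8)²*(-22) = -68*8²*(-22) = -68*64*(-22) = -4352*(-22) = 95744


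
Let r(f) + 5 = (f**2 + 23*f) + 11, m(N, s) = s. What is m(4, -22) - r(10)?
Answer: -358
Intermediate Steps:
r(f) = 6 + f**2 + 23*f (r(f) = -5 + ((f**2 + 23*f) + 11) = -5 + (11 + f**2 + 23*f) = 6 + f**2 + 23*f)
m(4, -22) - r(10) = -22 - (6 + 10**2 + 23*10) = -22 - (6 + 100 + 230) = -22 - 1*336 = -22 - 336 = -358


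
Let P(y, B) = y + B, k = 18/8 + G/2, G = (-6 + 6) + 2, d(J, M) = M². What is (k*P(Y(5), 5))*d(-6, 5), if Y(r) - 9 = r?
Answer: 6175/4 ≈ 1543.8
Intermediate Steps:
Y(r) = 9 + r
G = 2 (G = 0 + 2 = 2)
k = 13/4 (k = 18/8 + 2/2 = 18*(⅛) + 2*(½) = 9/4 + 1 = 13/4 ≈ 3.2500)
P(y, B) = B + y
(k*P(Y(5), 5))*d(-6, 5) = (13*(5 + (9 + 5))/4)*5² = (13*(5 + 14)/4)*25 = ((13/4)*19)*25 = (247/4)*25 = 6175/4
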